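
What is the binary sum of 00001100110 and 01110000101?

Add column by column from the right: bit + bit + carry-in; write the sum mod 2, carry 1 when the sum is 2 or 3.
carry:  00000001000
        00001100110
+       01110000101
-------------------
       001111101011
(the carry out of the leftmost column, 0, becomes the leading bit)
Decimal check:
  00001100110 = 64 + 32 + 4 + 2 = 102
  01110000101 = 512 + 256 + 128 + 4 + 1 = 901
  102 + 901 = 1003, and 001111101011 = 512 + 256 + 128 + 64 + 32 + 8 + 2 + 1 = 1003 ✓



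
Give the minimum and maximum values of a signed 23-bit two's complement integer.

For 23-bit two's complement:
Minimum: -2^22 = -4194304
Maximum: 2^22 - 1 = 4194303



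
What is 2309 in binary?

Using repeated division by 2:
2309 ÷ 2 = 1154 remainder 1
1154 ÷ 2 = 577 remainder 0
577 ÷ 2 = 288 remainder 1
288 ÷ 2 = 144 remainder 0
144 ÷ 2 = 72 remainder 0
72 ÷ 2 = 36 remainder 0
36 ÷ 2 = 18 remainder 0
18 ÷ 2 = 9 remainder 0
9 ÷ 2 = 4 remainder 1
4 ÷ 2 = 2 remainder 0
2 ÷ 2 = 1 remainder 0
1 ÷ 2 = 0 remainder 1
Reading remainders bottom to top: 100100000101



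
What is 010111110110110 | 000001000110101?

OR: 1 when either bit is 1
  010111110110110
| 000001000110101
-----------------
  010111110110111
Decimal: 12214 | 565 = 12215



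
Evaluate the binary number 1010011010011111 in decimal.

Sum of powers of 2 for each 1-bit:
2^0 + 2^1 + 2^2 + 2^3 + 2^4 + 2^7 + 2^9 + 2^10 + 2^13 + 2^15
= 1 + 2 + 4 + 8 + 16 + 128 + 512 + 1024 + 8192 + 32768
= 42655



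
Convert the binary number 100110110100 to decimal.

Sum of powers of 2 for each 1-bit:
2^2 + 2^4 + 2^5 + 2^7 + 2^8 + 2^11
= 4 + 16 + 32 + 128 + 256 + 2048
= 2484



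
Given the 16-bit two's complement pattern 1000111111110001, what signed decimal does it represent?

Binary: 1000111111110001
Sign bit: 1 (negative)
Invert: 0111000000001110
Add 1:  0111000000001111
Magnitude: 0111000000001111 = 16384 + 8192 + 4096 + 8 + 4 + 2 + 1 = 28687
Value: -28687



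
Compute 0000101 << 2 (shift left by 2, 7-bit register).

Original: 0000101 (decimal 5)
Shift left by 2 positions
Append 2 zeros on the right
Result: 0010100 (decimal 20)
Equivalent: 5 << 2 = 5 × 2^2 = 20



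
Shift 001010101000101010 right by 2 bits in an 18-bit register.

Original: 001010101000101010 (decimal 43562)
Shift right by 2 positions
Drop the 2 low bits; fill with zeros on the left
Result: 000010101010001010 (decimal 10890)
Equivalent: 43562 >> 2 = 43562 ÷ 2^2 = 10890



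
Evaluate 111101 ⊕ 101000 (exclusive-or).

XOR: 1 when bits differ
  111101
^ 101000
--------
  010101
Decimal: 61 ^ 40 = 21



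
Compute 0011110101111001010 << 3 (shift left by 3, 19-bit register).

Original: 0011110101111001010 (decimal 125898)
Shift left by 3 positions
Append 3 zeros on the right and drop the 3 high bits that overflow the 19-bit width
Result: 1110101111001010000 (decimal 482896)
Equivalent: 125898 << 3 = 125898 × 2^3 = 1007184, truncated to 19 bits = 482896



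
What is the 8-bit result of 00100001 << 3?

Original: 00100001 (decimal 33)
Shift left by 3 positions
Append 3 zeros on the right and drop the 3 high bits that overflow the 8-bit width
Result: 00001000 (decimal 8)
Equivalent: 33 << 3 = 33 × 2^3 = 264, truncated to 8 bits = 8



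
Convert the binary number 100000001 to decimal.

Sum of powers of 2 for each 1-bit:
2^0 + 2^8
= 1 + 256
= 257



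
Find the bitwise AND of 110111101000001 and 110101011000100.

AND: 1 only when both bits are 1
  110111101000001
& 110101011000100
-----------------
  110101001000000
Decimal: 28481 & 27332 = 27200



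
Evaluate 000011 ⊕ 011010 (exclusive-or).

XOR: 1 when bits differ
  000011
^ 011010
--------
  011001
Decimal: 3 ^ 26 = 25



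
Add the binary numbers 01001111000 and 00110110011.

Add column by column from the right: bit + bit + carry-in; write the sum mod 2, carry 1 when the sum is 2 or 3.
carry:  11111100000
        01001111000
+       00110110011
-------------------
       010000101011
(the carry out of the leftmost column, 0, becomes the leading bit)
Decimal check:
  01001111000 = 512 + 64 + 32 + 16 + 8 = 632
  00110110011 = 256 + 128 + 32 + 16 + 2 + 1 = 435
  632 + 435 = 1067, and 010000101011 = 1024 + 32 + 8 + 2 + 1 = 1067 ✓



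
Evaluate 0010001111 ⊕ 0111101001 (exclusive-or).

XOR: 1 when bits differ
  0010001111
^ 0111101001
------------
  0101100110
Decimal: 143 ^ 489 = 358



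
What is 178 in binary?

Using repeated division by 2:
178 ÷ 2 = 89 remainder 0
89 ÷ 2 = 44 remainder 1
44 ÷ 2 = 22 remainder 0
22 ÷ 2 = 11 remainder 0
11 ÷ 2 = 5 remainder 1
5 ÷ 2 = 2 remainder 1
2 ÷ 2 = 1 remainder 0
1 ÷ 2 = 0 remainder 1
Reading remainders bottom to top: 10110010



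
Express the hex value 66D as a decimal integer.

Expand by place value (powers of 16):
Digit values: D = 13
66D = 6 × 16^2 + 6 × 16^1 + 13 × 16^0
= 6 × 256 + 6 × 16 + 13 × 1
= 1536 + 96 + 13
= 1645



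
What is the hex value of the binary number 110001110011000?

Group into 4-bit nibbles from right:
  0110 = 6
  0011 = 3
  1001 = 9
  1000 = 8
Result: 6398



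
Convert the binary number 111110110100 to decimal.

Sum of powers of 2 for each 1-bit:
2^2 + 2^4 + 2^5 + 2^7 + 2^8 + 2^9 + 2^10 + 2^11
= 4 + 16 + 32 + 128 + 256 + 512 + 1024 + 2048
= 4020



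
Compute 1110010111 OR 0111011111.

OR: 1 when either bit is 1
  1110010111
| 0111011111
------------
  1111011111
Decimal: 919 | 479 = 991



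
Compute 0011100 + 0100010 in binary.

Add column by column from the right: bit + bit + carry-in; write the sum mod 2, carry 1 when the sum is 2 or 3.
carry:  0000000
        0011100
+       0100010
---------------
       00111110
(the carry out of the leftmost column, 0, becomes the leading bit)
Decimal check:
  0011100 = 16 + 8 + 4 = 28
  0100010 = 32 + 2 = 34
  28 + 34 = 62, and 00111110 = 32 + 16 + 8 + 4 + 2 = 62 ✓



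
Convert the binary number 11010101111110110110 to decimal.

Sum of powers of 2 for each 1-bit:
2^1 + 2^2 + 2^4 + 2^5 + 2^7 + 2^8 + 2^9 + 2^10 + 2^11 + 2^12 + 2^14 + 2^16 + 2^18 + 2^19
= 2 + 4 + 16 + 32 + 128 + 256 + 512 + 1024 + 2048 + 4096 + 16384 + 65536 + 262144 + 524288
= 876470



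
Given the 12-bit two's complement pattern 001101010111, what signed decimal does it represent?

Binary: 001101010111
Sign bit: 0 (non-negative)
Read directly as an unsigned value:
001101010111 = 512 + 256 + 64 + 16 + 4 + 2 + 1 = 855
Value: 855



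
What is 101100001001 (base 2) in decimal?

Sum of powers of 2 for each 1-bit:
2^0 + 2^3 + 2^8 + 2^9 + 2^11
= 1 + 8 + 256 + 512 + 2048
= 2825



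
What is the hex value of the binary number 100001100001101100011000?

Group into 4-bit nibbles from right:
  1000 = 8
  0110 = 6
  0001 = 1
  1011 = B
  0001 = 1
  1000 = 8
Result: 861B18



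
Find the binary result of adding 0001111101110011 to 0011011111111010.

Add column by column from the right: bit + bit + carry-in; write the sum mod 2, carry 1 when the sum is 2 or 3.
carry:  0111111111100100
        0001111101110011
+       0011011111111010
------------------------
       00101011101101101
(the carry out of the leftmost column, 0, becomes the leading bit)
Decimal check:
  0001111101110011 = 4096 + 2048 + 1024 + 512 + 256 + 64 + 32 + 16 + 2 + 1 = 8051
  0011011111111010 = 8192 + 4096 + 1024 + 512 + 256 + 128 + 64 + 32 + 16 + 8 + 2 = 14330
  8051 + 14330 = 22381, and 00101011101101101 = 16384 + 4096 + 1024 + 512 + 256 + 64 + 32 + 8 + 4 + 1 = 22381 ✓



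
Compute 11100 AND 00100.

AND: 1 only when both bits are 1
  11100
& 00100
-------
  00100
Decimal: 28 & 4 = 4



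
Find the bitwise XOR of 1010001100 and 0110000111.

XOR: 1 when bits differ
  1010001100
^ 0110000111
------------
  1100001011
Decimal: 652 ^ 391 = 779



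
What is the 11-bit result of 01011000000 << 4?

Original: 01011000000 (decimal 704)
Shift left by 4 positions
Append 4 zeros on the right and drop the 4 high bits that overflow the 11-bit width
Result: 10000000000 (decimal 1024)
Equivalent: 704 << 4 = 704 × 2^4 = 11264, truncated to 11 bits = 1024



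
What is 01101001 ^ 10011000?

XOR: 1 when bits differ
  01101001
^ 10011000
----------
  11110001
Decimal: 105 ^ 152 = 241



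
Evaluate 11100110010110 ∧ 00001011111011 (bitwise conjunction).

AND: 1 only when both bits are 1
  11100110010110
& 00001011111011
----------------
  00000010010010
Decimal: 14742 & 763 = 146



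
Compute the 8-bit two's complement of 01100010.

Original: 01100010
Step 1 - Invert all bits: 10011101
Step 2 - Add 1: 10011110
Verification: 01100010 + 10011110 = 100000000; discarding the end carry (carry out of the top bit) leaves the 8-bit value 00000000, as required for x + (-x)



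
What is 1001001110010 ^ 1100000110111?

XOR: 1 when bits differ
  1001001110010
^ 1100000110111
---------------
  0101001000101
Decimal: 4722 ^ 6199 = 2629



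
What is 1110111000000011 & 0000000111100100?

AND: 1 only when both bits are 1
  1110111000000011
& 0000000111100100
------------------
  0000000000000000
Decimal: 60931 & 484 = 0



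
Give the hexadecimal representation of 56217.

Using repeated division by 16 (digits 10–15 are A–F):
56217 ÷ 16 = 3513 remainder 9
3513 ÷ 16 = 219 remainder 9
219 ÷ 16 = 13 remainder 11 (B)
13 ÷ 16 = 0 remainder 13 (D)
Reading remainders bottom to top: DB99



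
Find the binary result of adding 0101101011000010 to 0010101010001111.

Add column by column from the right: bit + bit + carry-in; write the sum mod 2, carry 1 when the sum is 2 or 3.
carry:  1111010100011100
        0101101011000010
+       0010101010001111
------------------------
       01000010101010001
(the carry out of the leftmost column, 0, becomes the leading bit)
Decimal check:
  0101101011000010 = 16384 + 4096 + 2048 + 512 + 128 + 64 + 2 = 23234
  0010101010001111 = 8192 + 2048 + 512 + 128 + 8 + 4 + 2 + 1 = 10895
  23234 + 10895 = 34129, and 01000010101010001 = 32768 + 1024 + 256 + 64 + 16 + 1 = 34129 ✓



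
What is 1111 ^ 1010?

XOR: 1 when bits differ
  1111
^ 1010
------
  0101
Decimal: 15 ^ 10 = 5



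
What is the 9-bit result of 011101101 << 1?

Original: 011101101 (decimal 237)
Shift left by 1 position
Append 1 zero on the right
Result: 111011010 (decimal 474)
Equivalent: 237 << 1 = 237 × 2^1 = 474



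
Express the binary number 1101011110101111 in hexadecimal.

Group into 4-bit nibbles from right:
  1101 = D
  0111 = 7
  1010 = A
  1111 = F
Result: D7AF



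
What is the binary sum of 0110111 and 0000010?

Add column by column from the right: bit + bit + carry-in; write the sum mod 2, carry 1 when the sum is 2 or 3.
carry:  0001100
        0110111
+       0000010
---------------
       00111001
(the carry out of the leftmost column, 0, becomes the leading bit)
Decimal check:
  0110111 = 32 + 16 + 4 + 2 + 1 = 55
  0000010 = 2
  55 + 2 = 57, and 00111001 = 32 + 16 + 8 + 1 = 57 ✓



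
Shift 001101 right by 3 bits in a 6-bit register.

Original: 001101 (decimal 13)
Shift right by 3 positions
Drop the 3 low bits; fill with zeros on the left
Result: 000001 (decimal 1)
Equivalent: 13 >> 3 = 13 ÷ 2^3 = 1



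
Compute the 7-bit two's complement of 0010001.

Original: 0010001
Step 1 - Invert all bits: 1101110
Step 2 - Add 1: 1101111
Verification: 0010001 + 1101111 = 10000000; discarding the end carry (carry out of the top bit) leaves the 7-bit value 0000000, as required for x + (-x)



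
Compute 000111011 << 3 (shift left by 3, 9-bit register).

Original: 000111011 (decimal 59)
Shift left by 3 positions
Append 3 zeros on the right
Result: 111011000 (decimal 472)
Equivalent: 59 << 3 = 59 × 2^3 = 472



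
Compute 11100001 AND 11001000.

AND: 1 only when both bits are 1
  11100001
& 11001000
----------
  11000000
Decimal: 225 & 200 = 192



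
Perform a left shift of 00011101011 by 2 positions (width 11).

Original: 00011101011 (decimal 235)
Shift left by 2 positions
Append 2 zeros on the right
Result: 01110101100 (decimal 940)
Equivalent: 235 << 2 = 235 × 2^2 = 940



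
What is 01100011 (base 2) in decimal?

Sum of powers of 2 for each 1-bit:
2^0 + 2^1 + 2^5 + 2^6
= 1 + 2 + 32 + 64
= 99



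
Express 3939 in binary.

Using repeated division by 2:
3939 ÷ 2 = 1969 remainder 1
1969 ÷ 2 = 984 remainder 1
984 ÷ 2 = 492 remainder 0
492 ÷ 2 = 246 remainder 0
246 ÷ 2 = 123 remainder 0
123 ÷ 2 = 61 remainder 1
61 ÷ 2 = 30 remainder 1
30 ÷ 2 = 15 remainder 0
15 ÷ 2 = 7 remainder 1
7 ÷ 2 = 3 remainder 1
3 ÷ 2 = 1 remainder 1
1 ÷ 2 = 0 remainder 1
Reading remainders bottom to top: 111101100011



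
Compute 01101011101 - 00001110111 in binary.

Method 1 - Direct subtraction (column by column from the right: bit − bit − borrow-in; if negative, add 2 and borrow 1 from the next column):
borrow: 00111001100
        01101011101
-       00001110111
-------------------
        01011100110

Method 2 - Add two's complement:
Two's complement of 00001110111: invert → 11110001000, add 1 → 11110001001
  01101011101
+ 11110001001
-------------
 101011100110  (end carry out of the top bit = 1)
Discarding the end carry: 01011100110
Decimal check:
  01101011101 = 512 + 256 + 64 + 16 + 8 + 4 + 1 = 861
  00001110111 = 64 + 32 + 16 + 4 + 2 + 1 = 119
  861 - 119 = 742, and 01011100110 = 512 + 128 + 64 + 32 + 4 + 2 = 742 ✓



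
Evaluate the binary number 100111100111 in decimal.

Sum of powers of 2 for each 1-bit:
2^0 + 2^1 + 2^2 + 2^5 + 2^6 + 2^7 + 2^8 + 2^11
= 1 + 2 + 4 + 32 + 64 + 128 + 256 + 2048
= 2535



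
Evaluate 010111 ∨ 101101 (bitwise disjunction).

OR: 1 when either bit is 1
  010111
| 101101
--------
  111111
Decimal: 23 | 45 = 63



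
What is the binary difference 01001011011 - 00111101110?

Method 1 - Direct subtraction (column by column from the right: bit − bit − borrow-in; if negative, add 2 and borrow 1 from the next column):
borrow: 01111011000
        01001011011
-       00111101110
-------------------
        00001101101

Method 2 - Add two's complement:
Two's complement of 00111101110: invert → 11000010001, add 1 → 11000010010
  01001011011
+ 11000010010
-------------
 100001101101  (end carry out of the top bit = 1)
Discarding the end carry: 00001101101
Decimal check:
  01001011011 = 512 + 64 + 16 + 8 + 2 + 1 = 603
  00111101110 = 256 + 128 + 64 + 32 + 8 + 4 + 2 = 494
  603 - 494 = 109, and 00001101101 = 64 + 32 + 8 + 4 + 1 = 109 ✓



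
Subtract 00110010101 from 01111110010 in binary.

Method 1 - Direct subtraction (column by column from the right: bit − bit − borrow-in; if negative, add 2 and borrow 1 from the next column):
borrow: 00000111010
        01111110010
-       00110010101
-------------------
        01001011101

Method 2 - Add two's complement:
Two's complement of 00110010101: invert → 11001101010, add 1 → 11001101011
  01111110010
+ 11001101011
-------------
 101001011101  (end carry out of the top bit = 1)
Discarding the end carry: 01001011101
Decimal check:
  01111110010 = 512 + 256 + 128 + 64 + 32 + 16 + 2 = 1010
  00110010101 = 256 + 128 + 16 + 4 + 1 = 405
  1010 - 405 = 605, and 01001011101 = 512 + 64 + 16 + 8 + 4 + 1 = 605 ✓



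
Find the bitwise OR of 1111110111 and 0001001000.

OR: 1 when either bit is 1
  1111110111
| 0001001000
------------
  1111111111
Decimal: 1015 | 72 = 1023



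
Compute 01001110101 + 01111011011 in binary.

Add column by column from the right: bit + bit + carry-in; write the sum mod 2, carry 1 when the sum is 2 or 3.
carry:  11111111110
        01001110101
+       01111011011
-------------------
       011001010000
(the carry out of the leftmost column, 0, becomes the leading bit)
Decimal check:
  01001110101 = 512 + 64 + 32 + 16 + 4 + 1 = 629
  01111011011 = 512 + 256 + 128 + 64 + 16 + 8 + 2 + 1 = 987
  629 + 987 = 1616, and 011001010000 = 1024 + 512 + 64 + 16 = 1616 ✓



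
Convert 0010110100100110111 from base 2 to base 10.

Sum of powers of 2 for each 1-bit:
2^0 + 2^1 + 2^2 + 2^4 + 2^5 + 2^8 + 2^11 + 2^13 + 2^14 + 2^16
= 1 + 2 + 4 + 16 + 32 + 256 + 2048 + 8192 + 16384 + 65536
= 92471



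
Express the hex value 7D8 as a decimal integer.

Expand by place value (powers of 16):
Digit values: D = 13
7D8 = 7 × 16^2 + 13 × 16^1 + 8 × 16^0
= 7 × 256 + 13 × 16 + 8 × 1
= 1792 + 208 + 8
= 2008



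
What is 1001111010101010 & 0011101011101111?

AND: 1 only when both bits are 1
  1001111010101010
& 0011101011101111
------------------
  0001101010101010
Decimal: 40618 & 15087 = 6826



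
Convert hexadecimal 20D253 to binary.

Convert each hex digit to 4 bits:
  2 = 0010
  0 = 0000
  D = 1101
  2 = 0010
  5 = 0101
  3 = 0011
Concatenate: 001000001101001001010011



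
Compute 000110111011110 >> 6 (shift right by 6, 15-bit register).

Original: 000110111011110 (decimal 3550)
Shift right by 6 positions
Drop the 6 low bits; fill with zeros on the left
Result: 000000000110111 (decimal 55)
Equivalent: 3550 >> 6 = 3550 ÷ 2^6 = 55



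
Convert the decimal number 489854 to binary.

Using repeated division by 2:
489854 ÷ 2 = 244927 remainder 0
244927 ÷ 2 = 122463 remainder 1
122463 ÷ 2 = 61231 remainder 1
61231 ÷ 2 = 30615 remainder 1
30615 ÷ 2 = 15307 remainder 1
15307 ÷ 2 = 7653 remainder 1
7653 ÷ 2 = 3826 remainder 1
3826 ÷ 2 = 1913 remainder 0
1913 ÷ 2 = 956 remainder 1
956 ÷ 2 = 478 remainder 0
478 ÷ 2 = 239 remainder 0
239 ÷ 2 = 119 remainder 1
119 ÷ 2 = 59 remainder 1
59 ÷ 2 = 29 remainder 1
29 ÷ 2 = 14 remainder 1
14 ÷ 2 = 7 remainder 0
7 ÷ 2 = 3 remainder 1
3 ÷ 2 = 1 remainder 1
1 ÷ 2 = 0 remainder 1
Reading remainders bottom to top: 1110111100101111110



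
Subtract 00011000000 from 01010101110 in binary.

Method 1 - Direct subtraction (column by column from the right: bit − bit − borrow-in; if negative, add 2 and borrow 1 from the next column):
borrow: 01110000000
        01010101110
-       00011000000
-------------------
        00111101110

Method 2 - Add two's complement:
Two's complement of 00011000000: invert → 11100111111, add 1 → 11101000000
  01010101110
+ 11101000000
-------------
 100111101110  (end carry out of the top bit = 1)
Discarding the end carry: 00111101110
Decimal check:
  01010101110 = 512 + 128 + 32 + 8 + 4 + 2 = 686
  00011000000 = 128 + 64 = 192
  686 - 192 = 494, and 00111101110 = 256 + 128 + 64 + 32 + 8 + 4 + 2 = 494 ✓



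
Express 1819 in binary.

Using repeated division by 2:
1819 ÷ 2 = 909 remainder 1
909 ÷ 2 = 454 remainder 1
454 ÷ 2 = 227 remainder 0
227 ÷ 2 = 113 remainder 1
113 ÷ 2 = 56 remainder 1
56 ÷ 2 = 28 remainder 0
28 ÷ 2 = 14 remainder 0
14 ÷ 2 = 7 remainder 0
7 ÷ 2 = 3 remainder 1
3 ÷ 2 = 1 remainder 1
1 ÷ 2 = 0 remainder 1
Reading remainders bottom to top: 11100011011



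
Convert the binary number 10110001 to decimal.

Sum of powers of 2 for each 1-bit:
2^0 + 2^4 + 2^5 + 2^7
= 1 + 16 + 32 + 128
= 177



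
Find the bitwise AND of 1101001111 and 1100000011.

AND: 1 only when both bits are 1
  1101001111
& 1100000011
------------
  1100000011
Decimal: 847 & 771 = 771



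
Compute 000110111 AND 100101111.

AND: 1 only when both bits are 1
  000110111
& 100101111
-----------
  000100111
Decimal: 55 & 303 = 39



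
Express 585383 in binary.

Using repeated division by 2:
585383 ÷ 2 = 292691 remainder 1
292691 ÷ 2 = 146345 remainder 1
146345 ÷ 2 = 73172 remainder 1
73172 ÷ 2 = 36586 remainder 0
36586 ÷ 2 = 18293 remainder 0
18293 ÷ 2 = 9146 remainder 1
9146 ÷ 2 = 4573 remainder 0
4573 ÷ 2 = 2286 remainder 1
2286 ÷ 2 = 1143 remainder 0
1143 ÷ 2 = 571 remainder 1
571 ÷ 2 = 285 remainder 1
285 ÷ 2 = 142 remainder 1
142 ÷ 2 = 71 remainder 0
71 ÷ 2 = 35 remainder 1
35 ÷ 2 = 17 remainder 1
17 ÷ 2 = 8 remainder 1
8 ÷ 2 = 4 remainder 0
4 ÷ 2 = 2 remainder 0
2 ÷ 2 = 1 remainder 0
1 ÷ 2 = 0 remainder 1
Reading remainders bottom to top: 10001110111010100111



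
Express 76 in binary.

Using repeated division by 2:
76 ÷ 2 = 38 remainder 0
38 ÷ 2 = 19 remainder 0
19 ÷ 2 = 9 remainder 1
9 ÷ 2 = 4 remainder 1
4 ÷ 2 = 2 remainder 0
2 ÷ 2 = 1 remainder 0
1 ÷ 2 = 0 remainder 1
Reading remainders bottom to top: 1001100



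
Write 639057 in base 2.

Using repeated division by 2:
639057 ÷ 2 = 319528 remainder 1
319528 ÷ 2 = 159764 remainder 0
159764 ÷ 2 = 79882 remainder 0
79882 ÷ 2 = 39941 remainder 0
39941 ÷ 2 = 19970 remainder 1
19970 ÷ 2 = 9985 remainder 0
9985 ÷ 2 = 4992 remainder 1
4992 ÷ 2 = 2496 remainder 0
2496 ÷ 2 = 1248 remainder 0
1248 ÷ 2 = 624 remainder 0
624 ÷ 2 = 312 remainder 0
312 ÷ 2 = 156 remainder 0
156 ÷ 2 = 78 remainder 0
78 ÷ 2 = 39 remainder 0
39 ÷ 2 = 19 remainder 1
19 ÷ 2 = 9 remainder 1
9 ÷ 2 = 4 remainder 1
4 ÷ 2 = 2 remainder 0
2 ÷ 2 = 1 remainder 0
1 ÷ 2 = 0 remainder 1
Reading remainders bottom to top: 10011100000001010001



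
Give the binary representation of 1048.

Using repeated division by 2:
1048 ÷ 2 = 524 remainder 0
524 ÷ 2 = 262 remainder 0
262 ÷ 2 = 131 remainder 0
131 ÷ 2 = 65 remainder 1
65 ÷ 2 = 32 remainder 1
32 ÷ 2 = 16 remainder 0
16 ÷ 2 = 8 remainder 0
8 ÷ 2 = 4 remainder 0
4 ÷ 2 = 2 remainder 0
2 ÷ 2 = 1 remainder 0
1 ÷ 2 = 0 remainder 1
Reading remainders bottom to top: 10000011000



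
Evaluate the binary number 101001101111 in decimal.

Sum of powers of 2 for each 1-bit:
2^0 + 2^1 + 2^2 + 2^3 + 2^5 + 2^6 + 2^9 + 2^11
= 1 + 2 + 4 + 8 + 32 + 64 + 512 + 2048
= 2671



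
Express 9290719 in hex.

Using repeated division by 16 (digits 10–15 are A–F):
9290719 ÷ 16 = 580669 remainder 15 (F)
580669 ÷ 16 = 36291 remainder 13 (D)
36291 ÷ 16 = 2268 remainder 3
2268 ÷ 16 = 141 remainder 12 (C)
141 ÷ 16 = 8 remainder 13 (D)
8 ÷ 16 = 0 remainder 8
Reading remainders bottom to top: 8DC3DF



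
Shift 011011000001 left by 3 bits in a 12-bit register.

Original: 011011000001 (decimal 1729)
Shift left by 3 positions
Append 3 zeros on the right and drop the 3 high bits that overflow the 12-bit width
Result: 011000001000 (decimal 1544)
Equivalent: 1729 << 3 = 1729 × 2^3 = 13832, truncated to 12 bits = 1544



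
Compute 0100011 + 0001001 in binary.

Add column by column from the right: bit + bit + carry-in; write the sum mod 2, carry 1 when the sum is 2 or 3.
carry:  0000110
        0100011
+       0001001
---------------
       00101100
(the carry out of the leftmost column, 0, becomes the leading bit)
Decimal check:
  0100011 = 32 + 2 + 1 = 35
  0001001 = 8 + 1 = 9
  35 + 9 = 44, and 00101100 = 32 + 8 + 4 = 44 ✓



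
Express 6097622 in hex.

Using repeated division by 16 (digits 10–15 are A–F):
6097622 ÷ 16 = 381101 remainder 6
381101 ÷ 16 = 23818 remainder 13 (D)
23818 ÷ 16 = 1488 remainder 10 (A)
1488 ÷ 16 = 93 remainder 0
93 ÷ 16 = 5 remainder 13 (D)
5 ÷ 16 = 0 remainder 5
Reading remainders bottom to top: 5D0AD6



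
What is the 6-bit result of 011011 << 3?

Original: 011011 (decimal 27)
Shift left by 3 positions
Append 3 zeros on the right and drop the 3 high bits that overflow the 6-bit width
Result: 011000 (decimal 24)
Equivalent: 27 << 3 = 27 × 2^3 = 216, truncated to 6 bits = 24



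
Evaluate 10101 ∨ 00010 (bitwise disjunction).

OR: 1 when either bit is 1
  10101
| 00010
-------
  10111
Decimal: 21 | 2 = 23



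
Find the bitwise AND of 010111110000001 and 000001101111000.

AND: 1 only when both bits are 1
  010111110000001
& 000001101111000
-----------------
  000001100000000
Decimal: 12161 & 888 = 768



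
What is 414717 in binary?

Using repeated division by 2:
414717 ÷ 2 = 207358 remainder 1
207358 ÷ 2 = 103679 remainder 0
103679 ÷ 2 = 51839 remainder 1
51839 ÷ 2 = 25919 remainder 1
25919 ÷ 2 = 12959 remainder 1
12959 ÷ 2 = 6479 remainder 1
6479 ÷ 2 = 3239 remainder 1
3239 ÷ 2 = 1619 remainder 1
1619 ÷ 2 = 809 remainder 1
809 ÷ 2 = 404 remainder 1
404 ÷ 2 = 202 remainder 0
202 ÷ 2 = 101 remainder 0
101 ÷ 2 = 50 remainder 1
50 ÷ 2 = 25 remainder 0
25 ÷ 2 = 12 remainder 1
12 ÷ 2 = 6 remainder 0
6 ÷ 2 = 3 remainder 0
3 ÷ 2 = 1 remainder 1
1 ÷ 2 = 0 remainder 1
Reading remainders bottom to top: 1100101001111111101



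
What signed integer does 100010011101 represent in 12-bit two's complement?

Binary: 100010011101
Sign bit: 1 (negative)
Invert: 011101100010
Add 1:  011101100011
Magnitude: 011101100011 = 1024 + 512 + 256 + 64 + 32 + 2 + 1 = 1891
Value: -1891



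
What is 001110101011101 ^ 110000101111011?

XOR: 1 when bits differ
  001110101011101
^ 110000101111011
-----------------
  111110000100110
Decimal: 7517 ^ 24955 = 31782



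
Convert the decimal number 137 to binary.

Using repeated division by 2:
137 ÷ 2 = 68 remainder 1
68 ÷ 2 = 34 remainder 0
34 ÷ 2 = 17 remainder 0
17 ÷ 2 = 8 remainder 1
8 ÷ 2 = 4 remainder 0
4 ÷ 2 = 2 remainder 0
2 ÷ 2 = 1 remainder 0
1 ÷ 2 = 0 remainder 1
Reading remainders bottom to top: 10001001



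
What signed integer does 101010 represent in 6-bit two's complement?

Binary: 101010
Sign bit: 1 (negative)
Invert: 010101
Add 1:  010110
Magnitude: 010110 = 16 + 4 + 2 = 22
Value: -22



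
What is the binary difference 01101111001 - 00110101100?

Method 1 - Direct subtraction (column by column from the right: bit − bit − borrow-in; if negative, add 2 and borrow 1 from the next column):
borrow: 01100011000
        01101111001
-       00110101100
-------------------
        00111001101

Method 2 - Add two's complement:
Two's complement of 00110101100: invert → 11001010011, add 1 → 11001010100
  01101111001
+ 11001010100
-------------
 100111001101  (end carry out of the top bit = 1)
Discarding the end carry: 00111001101
Decimal check:
  01101111001 = 512 + 256 + 64 + 32 + 16 + 8 + 1 = 889
  00110101100 = 256 + 128 + 32 + 8 + 4 = 428
  889 - 428 = 461, and 00111001101 = 256 + 128 + 64 + 8 + 4 + 1 = 461 ✓



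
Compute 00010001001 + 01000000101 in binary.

Add column by column from the right: bit + bit + carry-in; write the sum mod 2, carry 1 when the sum is 2 or 3.
carry:  00000000010
        00010001001
+       01000000101
-------------------
       001010001110
(the carry out of the leftmost column, 0, becomes the leading bit)
Decimal check:
  00010001001 = 128 + 8 + 1 = 137
  01000000101 = 512 + 4 + 1 = 517
  137 + 517 = 654, and 001010001110 = 512 + 128 + 8 + 4 + 2 = 654 ✓



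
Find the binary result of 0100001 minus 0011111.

Method 1 - Direct subtraction (column by column from the right: bit − bit − borrow-in; if negative, add 2 and borrow 1 from the next column):
borrow: 0111100
        0100001
-       0011111
---------------
        0000010

Method 2 - Add two's complement:
Two's complement of 0011111: invert → 1100000, add 1 → 1100001
  0100001
+ 1100001
---------
 10000010  (end carry out of the top bit = 1)
Discarding the end carry: 0000010
Decimal check:
  0100001 = 32 + 1 = 33
  0011111 = 16 + 8 + 4 + 2 + 1 = 31
  33 - 31 = 2, and 0000010 = 2 ✓



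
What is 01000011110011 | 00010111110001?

OR: 1 when either bit is 1
  01000011110011
| 00010111110001
----------------
  01010111110011
Decimal: 4339 | 1521 = 5619



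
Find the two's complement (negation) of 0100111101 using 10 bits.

Original: 0100111101
Step 1 - Invert all bits: 1011000010
Step 2 - Add 1: 1011000011
Verification: 0100111101 + 1011000011 = 10000000000; discarding the end carry (carry out of the top bit) leaves the 10-bit value 0000000000, as required for x + (-x)



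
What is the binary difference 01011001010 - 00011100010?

Method 1 - Direct subtraction (column by column from the right: bit − bit − borrow-in; if negative, add 2 and borrow 1 from the next column):
borrow: 01111000000
        01011001010
-       00011100010
-------------------
        00111101000

Method 2 - Add two's complement:
Two's complement of 00011100010: invert → 11100011101, add 1 → 11100011110
  01011001010
+ 11100011110
-------------
 100111101000  (end carry out of the top bit = 1)
Discarding the end carry: 00111101000
Decimal check:
  01011001010 = 512 + 128 + 64 + 8 + 2 = 714
  00011100010 = 128 + 64 + 32 + 2 = 226
  714 - 226 = 488, and 00111101000 = 256 + 128 + 64 + 32 + 8 = 488 ✓



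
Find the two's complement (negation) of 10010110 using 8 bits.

Original (sign bit 1, negative): 10010110
Step 1 - Invert all bits: 01101001
Step 2 - Add 1: 01101010
Verification: 10010110 + 01101010 = 100000000; discarding the end carry (carry out of the top bit) leaves the 8-bit value 00000000, as required for x + (-x)



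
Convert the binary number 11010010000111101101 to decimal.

Sum of powers of 2 for each 1-bit:
2^0 + 2^2 + 2^3 + 2^5 + 2^6 + 2^7 + 2^8 + 2^13 + 2^16 + 2^18 + 2^19
= 1 + 4 + 8 + 32 + 64 + 128 + 256 + 8192 + 65536 + 262144 + 524288
= 860653



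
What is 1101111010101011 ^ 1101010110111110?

XOR: 1 when bits differ
  1101111010101011
^ 1101010110111110
------------------
  0000101100010101
Decimal: 57003 ^ 54718 = 2837



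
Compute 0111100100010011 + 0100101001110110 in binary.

Add column by column from the right: bit + bit + carry-in; write the sum mod 2, carry 1 when the sum is 2 or 3.
carry:  1111000011101100
        0111100100010011
+       0100101001110110
------------------------
       01100001110001001
(the carry out of the leftmost column, 0, becomes the leading bit)
Decimal check:
  0111100100010011 = 16384 + 8192 + 4096 + 2048 + 256 + 16 + 2 + 1 = 30995
  0100101001110110 = 16384 + 2048 + 512 + 64 + 32 + 16 + 4 + 2 = 19062
  30995 + 19062 = 50057, and 01100001110001001 = 32768 + 16384 + 512 + 256 + 128 + 8 + 1 = 50057 ✓



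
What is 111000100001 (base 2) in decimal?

Sum of powers of 2 for each 1-bit:
2^0 + 2^5 + 2^9 + 2^10 + 2^11
= 1 + 32 + 512 + 1024 + 2048
= 3617



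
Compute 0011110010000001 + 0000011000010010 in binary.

Add column by column from the right: bit + bit + carry-in; write the sum mod 2, carry 1 when the sum is 2 or 3.
carry:  0111100000000000
        0011110010000001
+       0000011000010010
------------------------
       00100001010010011
(the carry out of the leftmost column, 0, becomes the leading bit)
Decimal check:
  0011110010000001 = 8192 + 4096 + 2048 + 1024 + 128 + 1 = 15489
  0000011000010010 = 1024 + 512 + 16 + 2 = 1554
  15489 + 1554 = 17043, and 00100001010010011 = 16384 + 512 + 128 + 16 + 2 + 1 = 17043 ✓



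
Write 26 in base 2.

Using repeated division by 2:
26 ÷ 2 = 13 remainder 0
13 ÷ 2 = 6 remainder 1
6 ÷ 2 = 3 remainder 0
3 ÷ 2 = 1 remainder 1
1 ÷ 2 = 0 remainder 1
Reading remainders bottom to top: 11010



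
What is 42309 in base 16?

Using repeated division by 16 (digits 10–15 are A–F):
42309 ÷ 16 = 2644 remainder 5
2644 ÷ 16 = 165 remainder 4
165 ÷ 16 = 10 remainder 5
10 ÷ 16 = 0 remainder 10 (A)
Reading remainders bottom to top: A545



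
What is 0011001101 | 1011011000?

OR: 1 when either bit is 1
  0011001101
| 1011011000
------------
  1011011101
Decimal: 205 | 728 = 733



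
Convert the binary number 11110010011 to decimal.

Sum of powers of 2 for each 1-bit:
2^0 + 2^1 + 2^4 + 2^7 + 2^8 + 2^9 + 2^10
= 1 + 2 + 16 + 128 + 256 + 512 + 1024
= 1939



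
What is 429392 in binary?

Using repeated division by 2:
429392 ÷ 2 = 214696 remainder 0
214696 ÷ 2 = 107348 remainder 0
107348 ÷ 2 = 53674 remainder 0
53674 ÷ 2 = 26837 remainder 0
26837 ÷ 2 = 13418 remainder 1
13418 ÷ 2 = 6709 remainder 0
6709 ÷ 2 = 3354 remainder 1
3354 ÷ 2 = 1677 remainder 0
1677 ÷ 2 = 838 remainder 1
838 ÷ 2 = 419 remainder 0
419 ÷ 2 = 209 remainder 1
209 ÷ 2 = 104 remainder 1
104 ÷ 2 = 52 remainder 0
52 ÷ 2 = 26 remainder 0
26 ÷ 2 = 13 remainder 0
13 ÷ 2 = 6 remainder 1
6 ÷ 2 = 3 remainder 0
3 ÷ 2 = 1 remainder 1
1 ÷ 2 = 0 remainder 1
Reading remainders bottom to top: 1101000110101010000



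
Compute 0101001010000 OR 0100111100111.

OR: 1 when either bit is 1
  0101001010000
| 0100111100111
---------------
  0101111110111
Decimal: 2640 | 2535 = 3063



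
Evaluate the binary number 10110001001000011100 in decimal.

Sum of powers of 2 for each 1-bit:
2^2 + 2^3 + 2^4 + 2^9 + 2^12 + 2^16 + 2^17 + 2^19
= 4 + 8 + 16 + 512 + 4096 + 65536 + 131072 + 524288
= 725532



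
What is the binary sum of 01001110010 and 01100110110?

Add column by column from the right: bit + bit + carry-in; write the sum mod 2, carry 1 when the sum is 2 or 3.
carry:  10011101100
        01001110010
+       01100110110
-------------------
       010110101000
(the carry out of the leftmost column, 0, becomes the leading bit)
Decimal check:
  01001110010 = 512 + 64 + 32 + 16 + 2 = 626
  01100110110 = 512 + 256 + 32 + 16 + 4 + 2 = 822
  626 + 822 = 1448, and 010110101000 = 1024 + 256 + 128 + 32 + 8 = 1448 ✓



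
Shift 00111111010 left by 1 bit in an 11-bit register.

Original: 00111111010 (decimal 506)
Shift left by 1 position
Append 1 zero on the right
Result: 01111110100 (decimal 1012)
Equivalent: 506 << 1 = 506 × 2^1 = 1012



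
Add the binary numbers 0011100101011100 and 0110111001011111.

Add column by column from the right: bit + bit + carry-in; write the sum mod 2, carry 1 when the sum is 2 or 3.
carry:  1111000010111000
        0011100101011100
+       0110111001011111
------------------------
       01010011110111011
(the carry out of the leftmost column, 0, becomes the leading bit)
Decimal check:
  0011100101011100 = 8192 + 4096 + 2048 + 256 + 64 + 16 + 8 + 4 = 14684
  0110111001011111 = 16384 + 8192 + 2048 + 1024 + 512 + 64 + 16 + 8 + 4 + 2 + 1 = 28255
  14684 + 28255 = 42939, and 01010011110111011 = 32768 + 8192 + 1024 + 512 + 256 + 128 + 32 + 16 + 8 + 2 + 1 = 42939 ✓



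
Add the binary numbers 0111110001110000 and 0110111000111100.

Add column by column from the right: bit + bit + carry-in; write the sum mod 2, carry 1 when the sum is 2 or 3.
carry:  1111100011100000
        0111110001110000
+       0110111000111100
------------------------
       01110101010101100
(the carry out of the leftmost column, 0, becomes the leading bit)
Decimal check:
  0111110001110000 = 16384 + 8192 + 4096 + 2048 + 1024 + 64 + 32 + 16 = 31856
  0110111000111100 = 16384 + 8192 + 2048 + 1024 + 512 + 32 + 16 + 8 + 4 = 28220
  31856 + 28220 = 60076, and 01110101010101100 = 32768 + 16384 + 8192 + 2048 + 512 + 128 + 32 + 8 + 4 = 60076 ✓



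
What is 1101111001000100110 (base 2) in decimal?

Sum of powers of 2 for each 1-bit:
2^1 + 2^2 + 2^5 + 2^9 + 2^12 + 2^13 + 2^14 + 2^15 + 2^17 + 2^18
= 2 + 4 + 32 + 512 + 4096 + 8192 + 16384 + 32768 + 131072 + 262144
= 455206



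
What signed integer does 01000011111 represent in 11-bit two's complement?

Binary: 01000011111
Sign bit: 0 (non-negative)
Read directly as an unsigned value:
01000011111 = 512 + 16 + 8 + 4 + 2 + 1 = 543
Value: 543



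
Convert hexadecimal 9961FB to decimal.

Expand by place value (powers of 16):
Digit values: F = 15, B = 11
9961FB = 9 × 16^5 + 9 × 16^4 + 6 × 16^3 + 1 × 16^2 + 15 × 16^1 + 11 × 16^0
= 9 × 1048576 + 9 × 65536 + 6 × 4096 + 1 × 256 + 15 × 16 + 11 × 1
= 9437184 + 589824 + 24576 + 256 + 240 + 11
= 10052091



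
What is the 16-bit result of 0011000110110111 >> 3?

Original: 0011000110110111 (decimal 12727)
Shift right by 3 positions
Drop the 3 low bits; fill with zeros on the left
Result: 0000011000110110 (decimal 1590)
Equivalent: 12727 >> 3 = 12727 ÷ 2^3 = 1590



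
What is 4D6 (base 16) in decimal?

Expand by place value (powers of 16):
Digit values: D = 13
4D6 = 4 × 16^2 + 13 × 16^1 + 6 × 16^0
= 4 × 256 + 13 × 16 + 6 × 1
= 1024 + 208 + 6
= 1238



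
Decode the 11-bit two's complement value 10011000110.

Binary: 10011000110
Sign bit: 1 (negative)
Invert: 01100111001
Add 1:  01100111010
Magnitude: 01100111010 = 512 + 256 + 32 + 16 + 8 + 2 = 826
Value: -826



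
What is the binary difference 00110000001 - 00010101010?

Method 1 - Direct subtraction (column by column from the right: bit − bit − borrow-in; if negative, add 2 and borrow 1 from the next column):
borrow: 00111111100
        00110000001
-       00010101010
-------------------
        00011010111

Method 2 - Add two's complement:
Two's complement of 00010101010: invert → 11101010101, add 1 → 11101010110
  00110000001
+ 11101010110
-------------
 100011010111  (end carry out of the top bit = 1)
Discarding the end carry: 00011010111
Decimal check:
  00110000001 = 256 + 128 + 1 = 385
  00010101010 = 128 + 32 + 8 + 2 = 170
  385 - 170 = 215, and 00011010111 = 128 + 64 + 16 + 4 + 2 + 1 = 215 ✓



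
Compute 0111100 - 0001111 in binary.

Method 1 - Direct subtraction (column by column from the right: bit − bit − borrow-in; if negative, add 2 and borrow 1 from the next column):
borrow: 0011110
        0111100
-       0001111
---------------
        0101101

Method 2 - Add two's complement:
Two's complement of 0001111: invert → 1110000, add 1 → 1110001
  0111100
+ 1110001
---------
 10101101  (end carry out of the top bit = 1)
Discarding the end carry: 0101101
Decimal check:
  0111100 = 32 + 16 + 8 + 4 = 60
  0001111 = 8 + 4 + 2 + 1 = 15
  60 - 15 = 45, and 0101101 = 32 + 8 + 4 + 1 = 45 ✓



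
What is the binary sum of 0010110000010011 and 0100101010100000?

Add column by column from the right: bit + bit + carry-in; write the sum mod 2, carry 1 when the sum is 2 or 3.
carry:  0001000000000000
        0010110000010011
+       0100101010100000
------------------------
       00111011010110011
(the carry out of the leftmost column, 0, becomes the leading bit)
Decimal check:
  0010110000010011 = 8192 + 2048 + 1024 + 16 + 2 + 1 = 11283
  0100101010100000 = 16384 + 2048 + 512 + 128 + 32 = 19104
  11283 + 19104 = 30387, and 00111011010110011 = 16384 + 8192 + 4096 + 1024 + 512 + 128 + 32 + 16 + 2 + 1 = 30387 ✓



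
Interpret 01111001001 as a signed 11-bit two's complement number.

Binary: 01111001001
Sign bit: 0 (non-negative)
Read directly as an unsigned value:
01111001001 = 512 + 256 + 128 + 64 + 8 + 1 = 969
Value: 969



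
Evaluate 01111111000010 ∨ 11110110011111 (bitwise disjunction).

OR: 1 when either bit is 1
  01111111000010
| 11110110011111
----------------
  11111111011111
Decimal: 8130 | 15775 = 16351



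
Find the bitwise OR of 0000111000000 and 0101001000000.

OR: 1 when either bit is 1
  0000111000000
| 0101001000000
---------------
  0101111000000
Decimal: 448 | 2624 = 3008



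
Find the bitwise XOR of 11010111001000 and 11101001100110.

XOR: 1 when bits differ
  11010111001000
^ 11101001100110
----------------
  00111110101110
Decimal: 13768 ^ 14950 = 4014



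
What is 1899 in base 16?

Using repeated division by 16 (digits 10–15 are A–F):
1899 ÷ 16 = 118 remainder 11 (B)
118 ÷ 16 = 7 remainder 6
7 ÷ 16 = 0 remainder 7
Reading remainders bottom to top: 76B



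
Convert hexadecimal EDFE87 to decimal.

Expand by place value (powers of 16):
Digit values: E = 14, D = 13, F = 15
EDFE87 = 14 × 16^5 + 13 × 16^4 + 15 × 16^3 + 14 × 16^2 + 8 × 16^1 + 7 × 16^0
= 14 × 1048576 + 13 × 65536 + 15 × 4096 + 14 × 256 + 8 × 16 + 7 × 1
= 14680064 + 851968 + 61440 + 3584 + 128 + 7
= 15597191



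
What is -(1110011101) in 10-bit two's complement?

Original (sign bit 1, negative): 1110011101
Step 1 - Invert all bits: 0001100010
Step 2 - Add 1: 0001100011
Verification: 1110011101 + 0001100011 = 10000000000; discarding the end carry (carry out of the top bit) leaves the 10-bit value 0000000000, as required for x + (-x)



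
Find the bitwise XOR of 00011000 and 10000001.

XOR: 1 when bits differ
  00011000
^ 10000001
----------
  10011001
Decimal: 24 ^ 129 = 153



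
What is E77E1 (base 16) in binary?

Convert each hex digit to 4 bits:
  E = 1110
  7 = 0111
  7 = 0111
  E = 1110
  1 = 0001
Concatenate: 11100111011111100001



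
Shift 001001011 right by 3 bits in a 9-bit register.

Original: 001001011 (decimal 75)
Shift right by 3 positions
Drop the 3 low bits; fill with zeros on the left
Result: 000001001 (decimal 9)
Equivalent: 75 >> 3 = 75 ÷ 2^3 = 9



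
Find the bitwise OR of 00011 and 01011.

OR: 1 when either bit is 1
  00011
| 01011
-------
  01011
Decimal: 3 | 11 = 11

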